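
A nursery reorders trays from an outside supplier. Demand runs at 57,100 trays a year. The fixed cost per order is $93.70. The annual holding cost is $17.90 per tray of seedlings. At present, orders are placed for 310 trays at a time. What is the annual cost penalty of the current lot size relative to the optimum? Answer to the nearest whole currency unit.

Extra cost ≈ $6,194 per year

EOQ = √(2DS/H) = √(2 × 57,100 × 93.7 / 17.9) ≈ 773.17.
Cost at Q* = (D/Q*)S + (Q*/2)H = √(2DSH) ≈ $13,839.79.
Cost at Q = 310: (57,100/310)×93.7 + (310/2)×17.9 = $17,258.94 + $2,774.50 = $20,033.44.
Excess = $20,033.44 − $13,839.79 = $6,193.65.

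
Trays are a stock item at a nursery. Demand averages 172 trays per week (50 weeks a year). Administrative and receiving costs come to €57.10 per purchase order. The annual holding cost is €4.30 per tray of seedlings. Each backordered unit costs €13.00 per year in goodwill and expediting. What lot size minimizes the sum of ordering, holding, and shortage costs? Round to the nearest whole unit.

Q* ≈ 551 trays

Annual demand D = 172 × 50 = 8,600.
With planned backorders, Q* = √(2DS/H) · √((H+B)/B).
√(2DS/H) = √(2 × 8,600 × 57.1 / 4.3) = 477.912.
√((H+B)/B) = √((4.3+13)/13) = 1.1536.
Q* ≈ 551.315.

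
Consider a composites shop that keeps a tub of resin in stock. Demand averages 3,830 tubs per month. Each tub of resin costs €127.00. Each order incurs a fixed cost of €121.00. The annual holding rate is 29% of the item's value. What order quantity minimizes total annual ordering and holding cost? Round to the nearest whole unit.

Q* ≈ 550 tubs

Annual demand D = 3,830 × 12 = 45,960.
Holding cost H = 0.29 × €127.00 = €36.8300 per unit per year.
EOQ = √(2DS / H) = √(2 × 45,960 × 121 / 36.83).
= √(11,122,320 / 36.83) = √301,990.7684 ≈ 549.537.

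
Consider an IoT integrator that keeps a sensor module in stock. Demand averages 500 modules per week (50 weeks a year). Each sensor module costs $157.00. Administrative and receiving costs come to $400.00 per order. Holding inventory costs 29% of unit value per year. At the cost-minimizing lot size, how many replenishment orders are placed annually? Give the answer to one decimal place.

Annual demand D = 500 × 50 = 25,000.
Holding cost H = 0.29 × $157.00 = $45.5300 per unit per year.
The optimal lot size = √(2DS/H) = √(2 × 25,000 × 400 / 45.53) ≈ 662.78.
Orders per year = D / Q* = 25,000 / 662.78 ≈ 37.720.

N ≈ 37.7 orders per year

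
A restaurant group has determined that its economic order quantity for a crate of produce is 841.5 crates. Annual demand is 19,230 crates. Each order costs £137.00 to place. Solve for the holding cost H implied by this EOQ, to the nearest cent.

Invert the EOQ relation Q*² = 2DS/H.
From Q* = √(2DS/H): H = 2DS / Q*² = 2 × 19,230 × 137 / 841.5² = 7.4408.

H ≈ £7.44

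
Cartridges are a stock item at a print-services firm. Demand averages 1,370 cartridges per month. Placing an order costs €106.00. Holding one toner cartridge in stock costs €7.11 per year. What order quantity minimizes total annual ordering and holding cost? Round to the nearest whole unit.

Q* ≈ 700 cartridges

Annual demand D = 1,370 × 12 = 16,440.
EOQ = √(2DS / H) = √(2 × 16,440 × 106 / 7.11).
= √(3,485,280 / 7.11) = √490,194.0928 ≈ 700.139.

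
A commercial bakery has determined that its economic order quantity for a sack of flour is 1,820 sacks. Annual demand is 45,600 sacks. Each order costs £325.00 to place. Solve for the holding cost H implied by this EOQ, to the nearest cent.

The basic EOQ model gives Q* = √(2DS/H); rearrange for the unknown.
From Q* = √(2DS/H): H = 2DS / Q*² = 2 × 45,600 × 325 / 1,820² = 8.9482.

H ≈ £8.95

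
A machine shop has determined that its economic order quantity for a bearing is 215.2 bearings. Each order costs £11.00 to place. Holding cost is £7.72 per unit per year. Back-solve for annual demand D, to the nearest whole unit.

D ≈ 16,251 bearings per year

Invert the EOQ relation Q*² = 2DS/H.
From Q* = √(2DS/H): D = Q*²H / (2S) = 215.2² × 7.72 / (2 × 11) = 16250.965.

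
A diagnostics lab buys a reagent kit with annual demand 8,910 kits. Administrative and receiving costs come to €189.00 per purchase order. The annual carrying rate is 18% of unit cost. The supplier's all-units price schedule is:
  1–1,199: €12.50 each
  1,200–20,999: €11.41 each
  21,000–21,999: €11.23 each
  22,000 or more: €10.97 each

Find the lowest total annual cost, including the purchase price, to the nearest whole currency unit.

TC* ≈ €104,293

Holding cost per unit per year at price C is H = 0.18·C.
Evaluate total cost at each tier's feasible EOQ or, if the EOQ is below the tier, at the tier's minimum quantity.
Tier 1 (€12.50): EOQ = 1223.5 exceeds tier's upper bound 1199, so this tier is dominated.
EOQ at €11.41 = 1280.6 (feasible in tier 2): TC = 8,910×€11.41 + (8,910/1280.6)×189 + (1280.6/2)×0.18×€11.41 = €104,293.15.
EOQ at €11.23 = 1290.8 < 21000, so use break Q=21000: TC = 8,910×€11.23 + (8,910/21000.0)×189 + (21000.0/2)×0.18×€11.23 = €121,364.19.
EOQ at €10.97 = 1306.0 < 22000, so use break Q=22000: TC = 8,910×€10.97 + (8,910/22000.0)×189 + (22000.0/2)×0.18×€10.97 = €119,539.85.
Lowest total cost among the candidates is at Q = 1280.6.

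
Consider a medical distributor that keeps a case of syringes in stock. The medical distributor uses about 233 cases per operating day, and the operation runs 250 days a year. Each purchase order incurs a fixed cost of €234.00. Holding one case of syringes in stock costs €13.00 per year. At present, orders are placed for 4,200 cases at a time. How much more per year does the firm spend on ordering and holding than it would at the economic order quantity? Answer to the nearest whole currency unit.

Extra cost ≈ €11,720 per year

Annual demand D = 233 × 250 = 58,250.
EOQ = √(2DS/H) = √(2 × 58,250 × 234 / 13) ≈ 1448.10.
Cost at Q* = (D/Q*)S + (Q*/2)H = √(2DSH) ≈ €18,825.33.
Cost at Q = 4,200: (58,250/4,200)×234 + (4,200/2)×13 = €3,245.36 + €27,300.00 = €30,545.36.
Excess = €30,545.36 − €18,825.33 = €11,720.03.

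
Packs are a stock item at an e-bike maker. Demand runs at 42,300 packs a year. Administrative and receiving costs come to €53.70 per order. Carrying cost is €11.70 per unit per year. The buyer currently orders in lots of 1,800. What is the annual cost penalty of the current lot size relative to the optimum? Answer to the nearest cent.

EOQ = √(2DS/H) = √(2 × 42,300 × 53.7 / 11.7) ≈ 623.13.
Cost at Q* = (D/Q*)S + (Q*/2)H = √(2DSH) ≈ €7,290.63.
Cost at Q = 1,800: (42,300/1,800)×53.7 + (1,800/2)×11.7 = €1,261.95 + €10,530.00 = €11,791.95.
Excess = €11,791.95 − €7,290.63 = €4,501.32.

Extra cost ≈ €4,501.32 per year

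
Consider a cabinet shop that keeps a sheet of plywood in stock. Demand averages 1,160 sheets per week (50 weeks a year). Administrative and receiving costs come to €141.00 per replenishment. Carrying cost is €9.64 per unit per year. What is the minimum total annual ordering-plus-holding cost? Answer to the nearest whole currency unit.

Annual demand D = 1,160 × 50 = 58,000.
EOQ = √(2DS/H) = √(2 × 58,000 × 141 / 9.64) ≈ 1302.57.
At Q*, ordering cost (D/Q*)S equals holding cost (Q*/2)H, each = √(DSH/2).
Minimum total = √(2DSH) = √(2 × 58,000 × 141 × 9.64) ≈ 12556.745.

TC* ≈ €12,557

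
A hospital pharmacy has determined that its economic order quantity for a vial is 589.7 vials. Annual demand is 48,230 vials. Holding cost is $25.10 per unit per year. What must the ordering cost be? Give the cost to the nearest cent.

The basic EOQ model gives Q* = √(2DS/H); rearrange for the unknown.
From Q* = √(2DS/H): S = Q*²H / (2D) = 589.7² × 25.1 / (2 × 48,230) = 90.4875.

S ≈ $90.49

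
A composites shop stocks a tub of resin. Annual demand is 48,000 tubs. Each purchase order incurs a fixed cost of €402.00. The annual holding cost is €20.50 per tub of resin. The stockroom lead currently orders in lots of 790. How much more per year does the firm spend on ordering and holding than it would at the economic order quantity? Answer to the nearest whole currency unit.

EOQ = √(2DS/H) = √(2 × 48,000 × 402 / 20.5) ≈ 1372.06.
Cost at Q* = (D/Q*)S + (Q*/2)H = √(2DSH) ≈ €28,127.14.
Cost at Q = 790: (48,000/790)×402 + (790/2)×20.5 = €24,425.32 + €8,097.50 = €32,522.82.
Excess = €32,522.82 − €28,127.14 = €4,395.68.

Extra cost ≈ €4,396 per year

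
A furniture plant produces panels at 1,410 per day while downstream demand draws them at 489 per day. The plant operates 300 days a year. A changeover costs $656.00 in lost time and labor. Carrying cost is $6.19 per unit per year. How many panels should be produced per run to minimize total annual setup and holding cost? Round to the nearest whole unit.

Annual demand D = 489 × 300 = 146,700.
Production build-up factor (1 − d/p) = 1 − 489/1,410 = 0.6532.
Q* = √(2DS / (H(1 − d/p))) = √(2 × 146,700 × 656 / (6.19 × 0.6532)).
= √(192,470,400 / 4.0433) ≈ 6899.480.

Q* ≈ 6,899 panels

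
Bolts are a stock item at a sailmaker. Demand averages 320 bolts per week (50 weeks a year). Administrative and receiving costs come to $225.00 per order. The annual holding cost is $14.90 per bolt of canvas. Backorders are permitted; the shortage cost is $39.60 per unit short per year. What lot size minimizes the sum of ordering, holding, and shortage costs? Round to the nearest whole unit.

Annual demand D = 320 × 50 = 16,000.
With planned backorders, Q* = √(2DS/H) · √((H+B)/B).
√(2DS/H) = √(2 × 16,000 × 225 / 14.9) = 695.141.
√((H+B)/B) = √((14.9+39.6)/39.6) = 1.1731.
Q* ≈ 815.500.

Q* ≈ 815 bolts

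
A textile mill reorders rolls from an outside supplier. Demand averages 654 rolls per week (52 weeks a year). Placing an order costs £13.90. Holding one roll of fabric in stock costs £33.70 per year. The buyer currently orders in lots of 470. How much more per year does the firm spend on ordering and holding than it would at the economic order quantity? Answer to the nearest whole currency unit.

Annual demand D = 654 × 52 = 34,008.
EOQ = √(2DS/H) = √(2 × 34,008 × 13.9 / 33.7) ≈ 167.49.
Cost at Q* = (D/Q*)S + (Q*/2)H = √(2DSH) ≈ £5,644.53.
Cost at Q = 470: (34,008/470)×13.9 + (470/2)×33.7 = £1,005.77 + £7,919.50 = £8,925.27.
Excess = £8,925.27 − £5,644.53 = £3,280.74.

Extra cost ≈ £3,281 per year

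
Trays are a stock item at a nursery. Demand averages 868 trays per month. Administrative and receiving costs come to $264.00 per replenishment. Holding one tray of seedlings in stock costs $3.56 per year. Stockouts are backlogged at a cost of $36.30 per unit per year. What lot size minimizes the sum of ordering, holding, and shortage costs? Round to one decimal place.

Annual demand D = 868 × 12 = 10,416.
With planned backorders, Q* = √(2DS/H) · √((H+B)/B).
√(2DS/H) = √(2 × 10,416 × 264 / 3.56) = 1242.918.
√((H+B)/B) = √((3.56+36.3)/36.3) = 1.0479.
Q* ≈ 1302.440.

Q* ≈ 1,302.4 trays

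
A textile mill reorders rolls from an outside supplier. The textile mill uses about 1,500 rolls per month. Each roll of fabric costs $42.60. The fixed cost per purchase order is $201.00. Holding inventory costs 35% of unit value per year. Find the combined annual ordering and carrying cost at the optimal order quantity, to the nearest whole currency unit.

TC* ≈ $10,387

Annual demand D = 1,500 × 12 = 18,000.
Holding cost H = 0.35 × $42.60 = $14.9100 per unit per year.
The optimal lot size = √(2DS/H) = √(2 × 18,000 × 201 / 14.91) ≈ 696.64.
At the optimum the two cost components are equal, so total cost = 2·(Q*/2)H = Q*·H.
Minimum total = √(2DSH) = √(2 × 18,000 × 201 × 14.91) ≈ 10386.951.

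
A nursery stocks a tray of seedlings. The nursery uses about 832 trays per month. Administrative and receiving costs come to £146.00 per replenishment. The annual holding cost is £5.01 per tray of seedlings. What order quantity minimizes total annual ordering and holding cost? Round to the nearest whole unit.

Annual demand D = 832 × 12 = 9,984.
EOQ = √(2DS / H) = √(2 × 9,984 × 146 / 5.01).
= √(2,915,328 / 5.01) = √581,901.7964 ≈ 762.825.

Q* ≈ 763 trays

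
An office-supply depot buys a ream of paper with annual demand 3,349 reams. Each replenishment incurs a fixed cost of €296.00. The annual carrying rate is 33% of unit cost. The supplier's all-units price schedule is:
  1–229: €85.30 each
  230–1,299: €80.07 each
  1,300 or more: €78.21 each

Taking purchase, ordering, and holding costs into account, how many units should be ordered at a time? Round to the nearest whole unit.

Holding cost per unit per year at price C is H = 0.33·C.
For each price level, check whether its EOQ is feasible; otherwise the best quantity at that price is the breakpoint.
Tier 1 (€85.30): EOQ = 265.4 exceeds tier's upper bound 229, so this tier is dominated.
EOQ at €80.07 = 273.9 (feasible in tier 2): TC = 3,349×€80.07 + (3,349/273.9)×296 + (273.9/2)×0.33×€80.07 = €275,392.29.
EOQ at €78.21 = 277.2 < 1300, so use break Q=1300: TC = 3,349×€78.21 + (3,349/1300.0)×296 + (1300.0/2)×0.33×€78.21 = €279,463.88.
Lowest total cost is €275,392.29 at Q = 273.9.

Q* ≈ 274 reams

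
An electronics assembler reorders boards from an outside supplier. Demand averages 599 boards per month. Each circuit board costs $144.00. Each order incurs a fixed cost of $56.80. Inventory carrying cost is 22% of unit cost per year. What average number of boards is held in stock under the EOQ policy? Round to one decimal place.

Annual demand D = 599 × 12 = 7,188.
Holding cost H = 0.22 × $144.00 = $31.6800 per unit per year.
Q* = √(2DS/H) = √(2 × 7,188 × 56.8 / 31.68) ≈ 160.55.
Average inventory = Q*/2 ≈ 160.55 / 2 = 80.273.

Average inventory ≈ 80.3 boards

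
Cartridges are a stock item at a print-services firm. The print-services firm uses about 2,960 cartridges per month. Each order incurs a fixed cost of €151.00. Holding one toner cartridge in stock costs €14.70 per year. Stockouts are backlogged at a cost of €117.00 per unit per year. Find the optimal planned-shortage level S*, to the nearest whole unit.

Annual demand D = 2,960 × 12 = 35,520.
With planned backorders, Q* = √(2DS/H) · √((H+B)/B).
√(2DS/H) = √(2 × 35,520 × 151 / 14.7) = 854.243.
√((H+B)/B) = √((14.7+117)/117) = 1.0610.
Q* ≈ 906.319.
S* = Q* · H/(H+B) = 906.319 × 14.7/131.7 ≈ 101.161.

S* ≈ 101 cartridges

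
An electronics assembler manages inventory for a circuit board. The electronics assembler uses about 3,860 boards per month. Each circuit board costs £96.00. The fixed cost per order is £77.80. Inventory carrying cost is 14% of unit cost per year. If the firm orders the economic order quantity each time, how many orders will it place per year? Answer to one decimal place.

Annual demand D = 3,860 × 12 = 46,320.
Holding cost H = 0.14 × £96.00 = £13.4400 per unit per year.
The optimal lot size = √(2DS/H) = √(2 × 46,320 × 77.8 / 13.44) ≈ 732.30.
Orders per year = D / Q* = 46,320 / 732.30 ≈ 63.253.

N ≈ 63.3 orders per year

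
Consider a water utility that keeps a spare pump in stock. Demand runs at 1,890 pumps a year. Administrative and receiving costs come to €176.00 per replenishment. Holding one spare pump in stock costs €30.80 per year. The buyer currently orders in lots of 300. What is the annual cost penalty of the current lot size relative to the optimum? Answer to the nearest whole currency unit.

Extra cost ≈ €1,202 per year

EOQ = √(2DS/H) = √(2 × 1,890 × 176 / 30.8) ≈ 146.97.
Cost at Q* = (D/Q*)S + (Q*/2)H = √(2DSH) ≈ €4,526.66.
Cost at Q = 300: (1,890/300)×176 + (300/2)×30.8 = €1,108.80 + €4,620.00 = €5,728.80.
Excess = €5,728.80 − €4,526.66 = €1,202.14.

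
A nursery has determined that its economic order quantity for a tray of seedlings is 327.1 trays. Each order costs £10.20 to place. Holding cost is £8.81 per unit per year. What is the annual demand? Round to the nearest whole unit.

Squaring Q* = √(2DS/H) gives Q*² = 2DS/H.
From Q* = √(2DS/H): D = Q*²H / (2S) = 327.1² × 8.81 / (2 × 10.2) = 46206.900.

D ≈ 46,207 trays per year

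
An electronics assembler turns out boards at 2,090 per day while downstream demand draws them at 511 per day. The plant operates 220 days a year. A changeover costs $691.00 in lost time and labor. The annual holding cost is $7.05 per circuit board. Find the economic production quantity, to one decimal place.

Q* ≈ 5,400.9 boards

Annual demand D = 511 × 220 = 112,420.
Production build-up factor (1 − d/p) = 1 − 511/2,090 = 0.7555.
Q* = √(2DS / (H(1 − d/p))) = √(2 × 112,420 × 691 / (7.05 × 0.7555)).
= √(155,364,440 / 5.3263) ≈ 5400.865.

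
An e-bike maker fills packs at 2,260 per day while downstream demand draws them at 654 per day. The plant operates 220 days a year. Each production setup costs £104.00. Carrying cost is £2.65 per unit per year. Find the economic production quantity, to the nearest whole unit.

Annual demand D = 654 × 220 = 143,880.
Production build-up factor (1 − d/p) = 1 − 654/2,260 = 0.7106.
Q* = √(2DS / (H(1 − d/p))) = √(2 × 143,880 × 104 / (2.65 × 0.7106)).
= √(29,927,040 / 1.8831) ≈ 3986.487.

Q* ≈ 3,986 packs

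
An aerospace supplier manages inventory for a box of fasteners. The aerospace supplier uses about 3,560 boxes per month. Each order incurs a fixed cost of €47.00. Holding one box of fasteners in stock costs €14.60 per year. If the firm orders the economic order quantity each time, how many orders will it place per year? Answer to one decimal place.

N ≈ 81.5 orders per year

Annual demand D = 3,560 × 12 = 42,720.
Q* = √(2DS/H) = √(2 × 42,720 × 47 / 14.6) ≈ 524.45.
Orders per year = D / Q* = 42,720 / 524.45 ≈ 81.457.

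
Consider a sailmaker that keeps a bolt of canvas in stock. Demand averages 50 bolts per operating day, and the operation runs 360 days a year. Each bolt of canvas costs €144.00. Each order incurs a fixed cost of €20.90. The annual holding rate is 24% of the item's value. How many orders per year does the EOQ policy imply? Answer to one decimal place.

N ≈ 122.0 orders per year

Annual demand D = 50 × 360 = 18,000.
Holding cost H = 0.24 × €144.00 = €34.5600 per unit per year.
The optimal lot size = √(2DS/H) = √(2 × 18,000 × 20.9 / 34.56) ≈ 147.55.
Orders per year = D / Q* = 18,000 / 147.55 ≈ 121.993.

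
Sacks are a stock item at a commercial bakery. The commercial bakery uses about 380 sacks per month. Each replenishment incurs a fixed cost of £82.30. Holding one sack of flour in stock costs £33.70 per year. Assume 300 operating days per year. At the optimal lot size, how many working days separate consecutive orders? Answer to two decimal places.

Annual demand D = 380 × 12 = 4,560.
The optimal lot size = √(2DS/H) = √(2 × 4,560 × 82.3 / 33.7) ≈ 149.24.
Cycle time = Q*/D × 300 = 149.24 / 4,560 × 300 ≈ 9.818 days.

T ≈ 9.82 days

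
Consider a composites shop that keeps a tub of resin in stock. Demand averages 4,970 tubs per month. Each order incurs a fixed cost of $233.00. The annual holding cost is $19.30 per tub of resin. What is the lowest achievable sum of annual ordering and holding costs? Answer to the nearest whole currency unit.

TC* ≈ $23,160

Annual demand D = 4,970 × 12 = 59,640.
EOQ = √(2DS/H) = √(2 × 59,640 × 233 / 19.3) ≈ 1200.01.
At Q*, ordering cost (D/Q*)S equals holding cost (Q*/2)H, each = √(DSH/2).
Minimum total = √(2DSH) = √(2 × 59,640 × 233 × 19.3) ≈ 23160.100.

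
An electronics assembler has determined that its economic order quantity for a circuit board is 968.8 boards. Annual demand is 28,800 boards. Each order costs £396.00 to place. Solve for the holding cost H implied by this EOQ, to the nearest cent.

Squaring Q* = √(2DS/H) gives Q*² = 2DS/H.
From Q* = √(2DS/H): H = 2DS / Q*² = 2 × 28,800 × 396 / 968.8² = 24.3024.

H ≈ £24.30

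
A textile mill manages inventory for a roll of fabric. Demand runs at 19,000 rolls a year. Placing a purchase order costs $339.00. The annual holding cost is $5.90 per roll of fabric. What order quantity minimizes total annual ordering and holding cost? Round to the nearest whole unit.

EOQ = √(2DS / H) = √(2 × 19,000 × 339 / 5.9).
= √(12,882,000 / 5.9) = √2,183,389.8305 ≈ 1477.630.

Q* ≈ 1,478 rolls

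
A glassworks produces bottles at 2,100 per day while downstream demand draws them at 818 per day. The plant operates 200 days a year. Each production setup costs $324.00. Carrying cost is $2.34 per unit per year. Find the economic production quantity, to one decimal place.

Q* ≈ 8,614.6 bottles

Annual demand D = 818 × 200 = 163,600.
Production build-up factor (1 − d/p) = 1 − 818/2,100 = 0.6105.
Q* = √(2DS / (H(1 − d/p))) = √(2 × 163,600 × 324 / (2.34 × 0.6105)).
= √(106,012,800 / 1.4285) ≈ 8614.635.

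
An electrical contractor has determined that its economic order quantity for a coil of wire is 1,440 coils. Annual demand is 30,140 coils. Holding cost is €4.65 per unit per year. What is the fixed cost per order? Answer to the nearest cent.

Invert the EOQ relation Q*² = 2DS/H.
From Q* = √(2DS/H): S = Q*²H / (2D) = 1,440² × 4.65 / (2 × 30,140) = 159.9575.

S ≈ €159.96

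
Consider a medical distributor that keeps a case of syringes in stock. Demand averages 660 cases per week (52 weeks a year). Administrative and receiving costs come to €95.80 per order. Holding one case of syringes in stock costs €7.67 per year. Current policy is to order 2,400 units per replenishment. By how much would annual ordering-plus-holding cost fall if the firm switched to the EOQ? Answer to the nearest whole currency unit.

Annual demand D = 660 × 52 = 34,320.
EOQ = √(2DS/H) = √(2 × 34,320 × 95.8 / 7.67) ≈ 925.92.
Cost at Q* = (D/Q*)S + (Q*/2)H = √(2DSH) ≈ €7,101.81.
Cost at Q = 2,400: (34,320/2,400)×95.8 + (2,400/2)×7.67 = €1,369.94 + €9,204.00 = €10,573.94.
Excess = €10,573.94 − €7,101.81 = €3,472.13.

Extra cost ≈ €3,472 per year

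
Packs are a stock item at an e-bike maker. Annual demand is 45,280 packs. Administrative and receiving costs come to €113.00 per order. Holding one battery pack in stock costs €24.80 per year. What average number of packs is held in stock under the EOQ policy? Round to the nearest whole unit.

The optimal lot size = √(2DS/H) = √(2 × 45,280 × 113 / 24.8) ≈ 642.36.
Average inventory = Q*/2 ≈ 642.36 / 2 = 321.182.

Average inventory ≈ 321 packs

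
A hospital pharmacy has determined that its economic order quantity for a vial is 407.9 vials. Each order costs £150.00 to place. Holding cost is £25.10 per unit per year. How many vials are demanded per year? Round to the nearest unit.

Squaring Q* = √(2DS/H) gives Q*² = 2DS/H.
From Q* = √(2DS/H): D = Q*²H / (2S) = 407.9² × 25.1 / (2 × 150) = 13920.662.

D ≈ 13,921 vials per year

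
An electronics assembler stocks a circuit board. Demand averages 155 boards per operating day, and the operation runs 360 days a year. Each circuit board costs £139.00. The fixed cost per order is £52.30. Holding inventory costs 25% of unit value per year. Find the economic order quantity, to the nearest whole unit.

Q* ≈ 410 boards

Annual demand D = 155 × 360 = 55,800.
Holding cost H = 0.25 × £139.00 = £34.7500 per unit per year.
EOQ = √(2DS / H) = √(2 × 55,800 × 52.3 / 34.75).
= √(5,836,680 / 34.75) = √167,962.0144 ≈ 409.832.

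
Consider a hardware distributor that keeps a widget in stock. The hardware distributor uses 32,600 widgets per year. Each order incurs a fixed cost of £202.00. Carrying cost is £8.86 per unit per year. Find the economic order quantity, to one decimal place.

Q* ≈ 1,219.2 widgets

EOQ = √(2DS / H) = √(2 × 32,600 × 202 / 8.86).
= √(13,170,400 / 8.86) = √1,486,501.1287 ≈ 1219.222.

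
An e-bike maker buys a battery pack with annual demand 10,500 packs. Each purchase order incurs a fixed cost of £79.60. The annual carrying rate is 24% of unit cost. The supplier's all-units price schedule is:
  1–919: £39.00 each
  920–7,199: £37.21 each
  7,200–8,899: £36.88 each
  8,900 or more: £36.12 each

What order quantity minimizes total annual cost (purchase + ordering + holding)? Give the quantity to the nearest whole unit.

Holding cost per unit per year at price C is H = 0.24·C.
Candidates are each tier's EOQ (if it falls in that tier) and each price-break quantity.
EOQ at £39.00 = 422.6 (feasible in tier 1): TC = 10,500×£39.00 + (10,500/422.6)×79.6 + (422.6/2)×0.24×£39.00 = £413,455.52.
EOQ at £37.21 = 432.6 < 920, so use break Q=920: TC = 10,500×£37.21 + (10,500/920.0)×79.6 + (920.0/2)×0.24×£37.21 = £395,721.46.
EOQ at £36.88 = 434.6 < 7200, so use break Q=7200: TC = 10,500×£36.88 + (10,500/7200.0)×79.6 + (7200.0/2)×0.24×£36.88 = £419,220.40.
EOQ at £36.12 = 439.1 < 8900, so use break Q=8900: TC = 10,500×£36.12 + (10,500/8900.0)×79.6 + (8900.0/2)×0.24×£36.12 = £417,930.07.
Lowest total cost is £395,721.46 at Q = 920.0.

Q* ≈ 920 packs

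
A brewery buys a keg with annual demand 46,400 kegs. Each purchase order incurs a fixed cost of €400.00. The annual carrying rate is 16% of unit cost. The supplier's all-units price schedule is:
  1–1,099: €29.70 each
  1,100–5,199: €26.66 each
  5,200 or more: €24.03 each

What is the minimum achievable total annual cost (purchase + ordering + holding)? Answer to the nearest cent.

Holding cost per unit per year at price C is H = 0.16·C.
Evaluate total cost at each tier's feasible EOQ or, if the EOQ is below the tier, at the tier's minimum quantity.
Tier 1 (€29.70): EOQ = 2794.9 exceeds tier's upper bound 1099, so this tier is dominated.
EOQ at €26.66 = 2949.9 (feasible in tier 2): TC = 46,400×€26.66 + (46,400/2949.9)×400 + (2949.9/2)×0.16×€26.66 = €1,249,607.29.
EOQ at €24.03 = 3107.2 < 5200, so use break Q=5200: TC = 46,400×€24.03 + (46,400/5200.0)×400 + (5200.0/2)×0.16×€24.03 = €1,128,557.71.
Lowest total cost among the candidates is at Q = 5200.0.

TC* ≈ €1,128,557.71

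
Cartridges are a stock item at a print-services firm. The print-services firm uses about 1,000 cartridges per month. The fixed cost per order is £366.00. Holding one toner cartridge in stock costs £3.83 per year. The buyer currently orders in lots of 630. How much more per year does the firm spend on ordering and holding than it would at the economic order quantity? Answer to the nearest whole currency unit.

Annual demand D = 1,000 × 12 = 12,000.
EOQ = √(2DS/H) = √(2 × 12,000 × 366 / 3.83) ≈ 1514.42.
Cost at Q* = (D/Q*)S + (Q*/2)H = √(2DSH) ≈ £5,800.23.
Cost at Q = 630: (12,000/630)×366 + (630/2)×3.83 = £6,971.43 + £1,206.45 = £8,177.88.
Excess = £8,177.88 − £5,800.23 = £2,377.64.

Extra cost ≈ £2,378 per year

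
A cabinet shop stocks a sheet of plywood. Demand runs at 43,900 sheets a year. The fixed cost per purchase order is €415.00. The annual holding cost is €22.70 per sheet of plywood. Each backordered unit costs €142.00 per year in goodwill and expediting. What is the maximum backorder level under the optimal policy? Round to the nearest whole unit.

With planned backorders, Q* = √(2DS/H) · √((H+B)/B).
√(2DS/H) = √(2 × 43,900 × 415 / 22.7) = 1266.947.
√((H+B)/B) = √((22.7+142)/142) = 1.0770.
Q* ≈ 1364.461.
S* = Q* · H/(H+B) = 1364.461 × 22.7/164.7 ≈ 188.059.

S* ≈ 188 sheets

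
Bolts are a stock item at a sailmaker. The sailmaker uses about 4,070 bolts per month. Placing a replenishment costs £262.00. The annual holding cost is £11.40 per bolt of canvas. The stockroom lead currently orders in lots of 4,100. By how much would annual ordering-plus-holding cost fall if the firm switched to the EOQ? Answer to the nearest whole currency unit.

Extra cost ≈ £9,410 per year

Annual demand D = 4,070 × 12 = 48,840.
EOQ = √(2DS/H) = √(2 × 48,840 × 262 / 11.4) ≈ 1498.31.
Cost at Q* = (D/Q*)S + (Q*/2)H = √(2DSH) ≈ £17,080.71.
Cost at Q = 4,100: (48,840/4,100)×262 + (4,100/2)×11.4 = £3,121.00 + £23,370.00 = £26,491.00.
Excess = £26,491.00 − £17,080.71 = £9,410.29.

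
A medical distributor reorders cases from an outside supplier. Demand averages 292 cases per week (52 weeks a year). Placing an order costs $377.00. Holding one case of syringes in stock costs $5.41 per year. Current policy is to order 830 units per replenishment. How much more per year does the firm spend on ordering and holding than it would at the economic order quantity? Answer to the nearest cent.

Annual demand D = 292 × 52 = 15,184.
EOQ = √(2DS/H) = √(2 × 15,184 × 377 / 5.41) ≈ 1454.72.
Cost at Q* = (D/Q*)S + (Q*/2)H = √(2DSH) ≈ $7,870.05.
Cost at Q = 830: (15,184/830)×377 + (830/2)×5.41 = $6,896.83 + $2,245.15 = $9,141.98.
Excess = $9,141.98 − $7,870.05 = $1,271.93.

Extra cost ≈ $1,271.93 per year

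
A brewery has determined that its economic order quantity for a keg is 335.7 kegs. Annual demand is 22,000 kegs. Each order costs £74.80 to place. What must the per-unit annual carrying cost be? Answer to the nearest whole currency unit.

The basic EOQ model gives Q* = √(2DS/H); rearrange for the unknown.
From Q* = √(2DS/H): H = 2DS / Q*² = 2 × 22,000 × 74.8 / 335.7² = 29.2046.

H ≈ £29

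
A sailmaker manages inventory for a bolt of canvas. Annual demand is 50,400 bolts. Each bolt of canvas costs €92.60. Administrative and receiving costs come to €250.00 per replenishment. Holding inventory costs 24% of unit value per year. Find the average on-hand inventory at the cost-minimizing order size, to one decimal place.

Average inventory ≈ 532.4 bolts

Holding cost H = 0.24 × €92.60 = €22.2240 per unit per year.
The optimal lot size = √(2DS/H) = √(2 × 50,400 × 250 / 22.224) ≈ 1064.85.
Average inventory = Q*/2 ≈ 1064.85 / 2 = 532.426.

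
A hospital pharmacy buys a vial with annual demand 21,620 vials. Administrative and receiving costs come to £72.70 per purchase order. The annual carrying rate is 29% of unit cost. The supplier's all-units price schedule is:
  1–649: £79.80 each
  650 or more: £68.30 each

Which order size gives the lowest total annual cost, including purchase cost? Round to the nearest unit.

Holding cost per unit per year at price C is H = 0.29·C.
For each price level, check whether its EOQ is feasible; otherwise the best quantity at that price is the breakpoint.
EOQ at £79.80 = 368.6 (feasible in tier 1): TC = 21,620×£79.80 + (21,620/368.6)×72.7 + (368.6/2)×0.29×£79.80 = £1,733,805.24.
EOQ at £68.30 = 398.4 < 650, so use break Q=650: TC = 21,620×£68.30 + (21,620/650.0)×72.7 + (650.0/2)×0.29×£68.30 = £1,485,501.39.
Lowest total cost is £1,485,501.39 at Q = 650.0.

Q* ≈ 650 vials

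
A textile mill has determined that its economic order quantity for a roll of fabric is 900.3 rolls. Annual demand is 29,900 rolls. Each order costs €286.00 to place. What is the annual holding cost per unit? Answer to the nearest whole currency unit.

Invert the EOQ relation Q*² = 2DS/H.
From Q* = √(2DS/H): H = 2DS / Q*² = 2 × 29,900 × 286 / 900.3² = 21.1005.

H ≈ €21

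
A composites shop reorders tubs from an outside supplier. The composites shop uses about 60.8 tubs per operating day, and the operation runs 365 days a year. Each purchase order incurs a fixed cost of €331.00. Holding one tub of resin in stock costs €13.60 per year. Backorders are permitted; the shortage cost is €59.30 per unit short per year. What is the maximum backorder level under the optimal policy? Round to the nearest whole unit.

Annual demand D = 60.8 × 365 = 22,192.
With planned backorders, Q* = √(2DS/H) · √((H+B)/B).
√(2DS/H) = √(2 × 22,192 × 331 / 13.6) = 1039.340.
√((H+B)/B) = √((13.6+59.3)/59.3) = 1.1088.
Q* ≈ 1152.376.
S* = Q* · H/(H+B) = 1152.376 × 13.6/72.9 ≈ 214.984.

S* ≈ 215 tubs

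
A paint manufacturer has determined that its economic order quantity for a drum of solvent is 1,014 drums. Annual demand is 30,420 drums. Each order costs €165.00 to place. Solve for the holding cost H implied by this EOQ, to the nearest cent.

H ≈ €9.76

Invert the EOQ relation Q*² = 2DS/H.
From Q* = √(2DS/H): H = 2DS / Q*² = 2 × 30,420 × 165 / 1,014² = 9.7633.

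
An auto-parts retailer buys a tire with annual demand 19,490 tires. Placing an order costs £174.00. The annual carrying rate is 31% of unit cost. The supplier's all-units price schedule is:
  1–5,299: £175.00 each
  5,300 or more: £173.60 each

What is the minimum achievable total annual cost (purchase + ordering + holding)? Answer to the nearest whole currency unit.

TC* ≈ £3,429,932

Holding cost per unit per year at price C is H = 0.31·C.
Candidates are each tier's EOQ (if it falls in that tier) and each price-break quantity.
EOQ at £175.00 = 353.6 (feasible in tier 1): TC = 19,490×£175.00 + (19,490/353.6)×174 + (353.6/2)×0.31×£175.00 = £3,429,932.07.
EOQ at £173.60 = 355.0 < 5300, so use break Q=5300: TC = 19,490×£173.60 + (19,490/5300.0)×174 + (5300.0/2)×0.31×£173.60 = £3,526,716.26.
Lowest total cost among the candidates is at Q = 353.6.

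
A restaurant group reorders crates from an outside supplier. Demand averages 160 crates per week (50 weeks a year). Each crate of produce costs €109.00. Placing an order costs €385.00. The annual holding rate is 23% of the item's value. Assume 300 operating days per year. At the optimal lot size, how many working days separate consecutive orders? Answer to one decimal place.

Annual demand D = 160 × 50 = 8,000.
Holding cost H = 0.23 × €109.00 = €25.0700 per unit per year.
EOQ = √(2DS/H) = √(2 × 8,000 × 385 / 25.07) ≈ 495.69.
Cycle time = Q*/D × 300 = 495.69 / 8,000 × 300 ≈ 18.589 days.

T ≈ 18.6 days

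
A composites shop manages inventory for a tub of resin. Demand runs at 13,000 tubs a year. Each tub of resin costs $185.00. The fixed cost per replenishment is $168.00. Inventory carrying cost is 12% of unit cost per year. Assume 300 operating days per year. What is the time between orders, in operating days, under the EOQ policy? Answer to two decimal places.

Holding cost H = 0.12 × $185.00 = $22.2000 per unit per year.
Q* = √(2DS/H) = √(2 × 13,000 × 168 / 22.2) ≈ 443.57.
Cycle time = Q*/D × 300 = 443.57 / 13,000 × 300 ≈ 10.236 days.

T ≈ 10.24 days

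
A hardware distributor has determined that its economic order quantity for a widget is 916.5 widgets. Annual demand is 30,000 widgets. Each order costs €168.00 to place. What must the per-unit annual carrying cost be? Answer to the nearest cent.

H ≈ €12.00

Invert the EOQ relation Q*² = 2DS/H.
From Q* = √(2DS/H): H = 2DS / Q*² = 2 × 30,000 × 168 / 916.5² = 12.0004.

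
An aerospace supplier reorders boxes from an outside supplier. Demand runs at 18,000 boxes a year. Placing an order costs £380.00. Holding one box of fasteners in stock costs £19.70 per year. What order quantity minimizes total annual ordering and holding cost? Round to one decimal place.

EOQ = √(2DS / H) = √(2 × 18,000 × 380 / 19.7).
= √(13,680,000 / 19.7) = √694,416.2437 ≈ 833.316.

Q* ≈ 833.3 boxes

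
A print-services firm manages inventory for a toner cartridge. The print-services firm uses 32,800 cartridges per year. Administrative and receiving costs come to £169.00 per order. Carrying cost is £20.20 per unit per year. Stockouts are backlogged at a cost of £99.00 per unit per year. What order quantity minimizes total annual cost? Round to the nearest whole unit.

Q* ≈ 813 cartridges

With planned backorders, Q* = √(2DS/H) · √((H+B)/B).
√(2DS/H) = √(2 × 32,800 × 169 / 20.2) = 740.832.
√((H+B)/B) = √((20.2+99)/99) = 1.0973.
Q* ≈ 812.906.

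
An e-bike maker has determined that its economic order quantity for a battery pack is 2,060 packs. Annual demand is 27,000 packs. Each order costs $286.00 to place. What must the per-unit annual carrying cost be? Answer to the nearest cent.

The basic EOQ model gives Q* = √(2DS/H); rearrange for the unknown.
From Q* = √(2DS/H): H = 2DS / Q*² = 2 × 27,000 × 286 / 2,060² = 3.6394.

H ≈ $3.64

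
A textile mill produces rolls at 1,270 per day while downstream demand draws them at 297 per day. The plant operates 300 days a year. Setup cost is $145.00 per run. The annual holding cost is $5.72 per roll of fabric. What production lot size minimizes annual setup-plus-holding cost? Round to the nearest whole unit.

Annual demand D = 297 × 300 = 89,100.
Production build-up factor (1 − d/p) = 1 − 297/1,270 = 0.7661.
Q* = √(2DS / (H(1 − d/p))) = √(2 × 89,100 × 145 / (5.72 × 0.7661)).
= √(25,839,000 / 4.3823) ≈ 2428.205.

Q* ≈ 2,428 rolls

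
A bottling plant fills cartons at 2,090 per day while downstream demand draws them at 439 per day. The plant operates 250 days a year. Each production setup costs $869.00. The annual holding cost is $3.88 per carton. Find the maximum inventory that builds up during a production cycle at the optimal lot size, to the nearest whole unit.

I_max ≈ 6,232 cartons

Annual demand D = 439 × 250 = 109,750.
Production build-up factor (1 − d/p) = 1 − 439/2,090 = 0.7900.
Q* = √(2DS / (H(1 − d/p))) = √(2 × 109,750 × 869 / (3.88 × 0.7900)).
= √(190,745,500 / 3.065) ≈ 7888.799.
Maximum inventory = Q*(1 − d/p) = 7888.799 × 0.7900 ≈ 6231.774.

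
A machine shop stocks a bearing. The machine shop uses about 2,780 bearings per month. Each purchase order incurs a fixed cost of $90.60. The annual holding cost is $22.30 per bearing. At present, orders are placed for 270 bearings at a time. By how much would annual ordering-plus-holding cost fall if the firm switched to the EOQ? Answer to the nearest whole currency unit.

Annual demand D = 2,780 × 12 = 33,360.
EOQ = √(2DS/H) = √(2 × 33,360 × 90.6 / 22.3) ≈ 520.64.
Cost at Q* = (D/Q*)S + (Q*/2)H = √(2DSH) ≈ $11,610.33.
Cost at Q = 270: (33,360/270)×90.6 + (270/2)×22.3 = $11,194.13 + $3,010.50 = $14,204.63.
Excess = $14,204.63 − $11,610.33 = $2,594.30.

Extra cost ≈ $2,594 per year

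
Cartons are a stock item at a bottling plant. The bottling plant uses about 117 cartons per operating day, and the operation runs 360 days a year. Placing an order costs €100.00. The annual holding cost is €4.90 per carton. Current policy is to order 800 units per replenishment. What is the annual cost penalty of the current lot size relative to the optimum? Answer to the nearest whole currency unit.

Annual demand D = 117 × 360 = 42,120.
EOQ = √(2DS/H) = √(2 × 42,120 × 100 / 4.9) ≈ 1311.18.
Cost at Q* = (D/Q*)S + (Q*/2)H = √(2DSH) ≈ €6,424.76.
Cost at Q = 800: (42,120/800)×100 + (800/2)×4.9 = €5,265.00 + €1,960.00 = €7,225.00.
Excess = €7,225.00 − €6,424.76 = €800.24.

Extra cost ≈ €800 per year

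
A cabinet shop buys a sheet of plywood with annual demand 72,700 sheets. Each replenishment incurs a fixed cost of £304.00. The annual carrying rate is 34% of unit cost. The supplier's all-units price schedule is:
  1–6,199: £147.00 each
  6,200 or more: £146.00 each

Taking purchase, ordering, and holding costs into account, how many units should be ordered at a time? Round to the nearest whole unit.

Q* ≈ 940 sheets

Holding cost per unit per year at price C is H = 0.34·C.
Evaluate total cost at each tier's feasible EOQ or, if the EOQ is below the tier, at the tier's minimum quantity.
EOQ at £147.00 = 940.4 (feasible in tier 1): TC = 72,700×£147.00 + (72,700/940.4)×304 + (940.4/2)×0.34×£147.00 = £10,733,902.08.
EOQ at £146.00 = 943.6 < 6200, so use break Q=6200: TC = 72,700×£146.00 + (72,700/6200.0)×304 + (6200.0/2)×0.34×£146.00 = £10,771,648.65.
Lowest total cost is £10,733,902.08 at Q = 940.4.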